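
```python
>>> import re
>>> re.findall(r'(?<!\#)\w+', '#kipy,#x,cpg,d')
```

A negative assertion filters positions out without eating any characters.
Walking the string: at [2:5] → 'ipy'; at [9:12] → 'cpg'; at [13:14] → 'd'.
Since nothing is captured, `findall` lists the 3 matched substrings directly.

['ipy', 'cpg', 'd']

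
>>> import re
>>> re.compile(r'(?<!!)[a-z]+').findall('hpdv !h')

['hpdv']

The negative lookaround is zero-width — it rules out positions where the adjacent text would match, without consuming anything.
Matches: at [0:4] → 'hpdv'.
Since nothing is captured, `findall` lists the 1 matched substring directly.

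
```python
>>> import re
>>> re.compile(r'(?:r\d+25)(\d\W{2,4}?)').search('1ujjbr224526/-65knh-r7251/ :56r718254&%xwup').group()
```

Pattern: the literal 'r', then one or more of a digit, then the literal '25' (non-capturing group); then a digit, then 2 to 4 of a non-word character (lazy) (captured).
Unlike `match`, `search` isn't anchored — it looks for the pattern anywhere in the string.
The match spans [20:27] → 'r7251/ '.
Captured: group 1 = '1/ '.

'r7251/ '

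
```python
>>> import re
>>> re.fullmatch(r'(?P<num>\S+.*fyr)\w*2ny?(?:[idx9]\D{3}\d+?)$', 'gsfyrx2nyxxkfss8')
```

None

`fullmatch` succeeds only if the pattern covers the string from start to end.
Here the pattern can't cover the whole string, so the call returns None.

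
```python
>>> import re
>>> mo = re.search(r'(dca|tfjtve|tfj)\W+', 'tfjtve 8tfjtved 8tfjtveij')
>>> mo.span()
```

The match spans [0:7] → 'tfjtve '.

(0, 7)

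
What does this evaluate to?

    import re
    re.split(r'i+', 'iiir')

['', 'r']

Pattern: one or more of a literal 'i'.
Matches to split on: at [0:3] → 'iii'.
`split` removes every match and returns the 2 fragments in between.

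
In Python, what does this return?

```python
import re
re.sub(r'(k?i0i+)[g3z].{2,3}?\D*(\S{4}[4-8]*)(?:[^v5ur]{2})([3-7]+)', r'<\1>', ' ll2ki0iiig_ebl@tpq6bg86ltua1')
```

' ll2<ki0iii>ltua1'

The replacement refers to a captured group, so each match is rewritten using its own captured text.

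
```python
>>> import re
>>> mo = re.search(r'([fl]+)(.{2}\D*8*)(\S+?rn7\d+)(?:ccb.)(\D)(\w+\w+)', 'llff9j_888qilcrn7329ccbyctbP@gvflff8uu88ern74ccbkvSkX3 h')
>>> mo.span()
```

This matches one or more of one of [fl] (captured); then exactly 2 of any character, then zero or more of a non-digit, then zero or more of the literal '8' (captured); then one or more of a non-whitespace character (lazy), then the literal 'rn7', then one or more of a digit (captured); then the literal 'ccb', then any character (non-capturing group); then a non-digit (captured); then one or more of a word character, then one or more of a word character (captured).
Unlike `match`, `search` isn't anchored — it looks for the pattern anywhere in the string.
The match spans [0:28] → 'llff9j_888qilcrn7329ccbyctbP'.
Captured: group 1 = 'llff', group 2 = '9j_888', group 3 = 'qilcrn7329', group 4 = 'c', group 5 = 'tbP'.

(0, 28)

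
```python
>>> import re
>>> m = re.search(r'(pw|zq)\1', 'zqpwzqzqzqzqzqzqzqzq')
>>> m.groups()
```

('zq',)

`\1` is not a pattern — it's the concrete string captured by group 1, re-applied verbatim.
`search` walks the string left to right and returns the first match it finds.
The match spans [4:8] → 'zqzq'.
Captured: group 1 = 'zq'.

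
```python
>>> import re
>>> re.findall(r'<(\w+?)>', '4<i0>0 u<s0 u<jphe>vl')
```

Walking the string: at [1:5] match '<i0>', group 1 = 'i0'; at [13:19] match '<jphe>', group 1 = 'jphe'.
With a single group, `findall` returns only what that group captured — 2 items.

['i0', 'jphe']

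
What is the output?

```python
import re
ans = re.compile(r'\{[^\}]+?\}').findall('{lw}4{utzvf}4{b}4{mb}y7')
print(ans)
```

No capturing groups, so `findall` returns the 4 full match strings.

['{lw}', '{utzvf}', '{b}', '{mb}']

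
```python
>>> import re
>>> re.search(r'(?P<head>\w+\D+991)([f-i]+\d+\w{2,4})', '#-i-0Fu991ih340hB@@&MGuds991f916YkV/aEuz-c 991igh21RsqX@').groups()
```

Pattern: one or more of a word character, then one or more of a non-digit, then the literal '991' (captured as 'head'); then one or more of a character in [f-i], then one or more of a digit, then 2 to 4 of a word character (captured).
Unlike `match`, `search` isn't anchored — it looks for the pattern anywhere in the string.
The match spans [4:35] → '0Fu991ih340hB@@&MGuds991f916YkV'.
Captured: group 1 = '0Fu991ih340hB@@&MGuds991', group 2 = 'f916YkV'.

('0Fu991ih340hB@@&MGuds991', 'f916YkV')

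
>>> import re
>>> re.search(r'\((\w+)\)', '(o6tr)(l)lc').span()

(0, 6)

`re.search` tries every starting position until one works.
The match spans [0:6] → '(o6tr)'.
Captured: group 1 = 'o6tr'.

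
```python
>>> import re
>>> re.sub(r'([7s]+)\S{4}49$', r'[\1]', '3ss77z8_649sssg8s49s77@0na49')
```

'3ss77z8_649sssg8s49[s77]'

The pattern matches one or more of one of [7s] (captured); then exactly 4 of a non-whitespace character, then the literal '49'; then anchored at the end.
Matches: at [19:28] → 's77@0na49'.
Each match is replaced using the text its own group 1 captured.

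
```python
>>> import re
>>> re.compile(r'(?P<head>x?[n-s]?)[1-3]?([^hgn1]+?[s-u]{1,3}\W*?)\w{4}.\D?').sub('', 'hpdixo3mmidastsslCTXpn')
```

A `+?`/`*?`/`{m,n}?` starts at its minimum and grows only as far as needed for what follows to match.
Each match is replaced by ''.

'hn'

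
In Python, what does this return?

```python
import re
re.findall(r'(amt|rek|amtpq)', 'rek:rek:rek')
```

Scanning left to right: at [0:3] match 'rek', group 1 = 'rek'; at [4:7] match 'rek', group 1 = 'rek'; at [8:11] match 'rek', group 1 = 'rek'.
`findall` collects group 1 from each match (3 total).

['rek', 'rek', 'rek']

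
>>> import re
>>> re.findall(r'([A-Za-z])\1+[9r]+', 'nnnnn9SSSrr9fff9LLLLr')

['n', 'S', 'f', 'L']

`\1` has to match the exact text group 1 already captured.
With a single group, `findall` returns only what that group captured — 4 items.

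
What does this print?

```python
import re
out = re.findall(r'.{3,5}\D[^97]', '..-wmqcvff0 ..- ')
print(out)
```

['..-wmqc', 'vff0 ..']

The pattern matches 3 to 5 of any character, then a non-digit; then any character except [97].
Matches: at [0:7] → '..-wmqc'; at [7:14] → 'vff0 ..'.
No capturing groups, so `findall` returns the 2 full match strings.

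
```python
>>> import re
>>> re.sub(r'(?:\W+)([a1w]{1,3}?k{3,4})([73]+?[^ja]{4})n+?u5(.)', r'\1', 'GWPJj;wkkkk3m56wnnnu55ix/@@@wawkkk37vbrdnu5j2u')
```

Pattern: one or more of a non-word character (non-capturing group); then 1 to 3 of one of [a1w] (lazy), then 3 to 4 of the literal 'k' (captured); then one or more of one of [73] (lazy), then exactly 4 of any character except [ja] (captured); then one or more of a literal 'n' (lazy), then the literal 'u5'; then any character (captured).
Each match is replaced using the text its own group 1 captured.

'GWPJjwkkkkixwawkkk2u'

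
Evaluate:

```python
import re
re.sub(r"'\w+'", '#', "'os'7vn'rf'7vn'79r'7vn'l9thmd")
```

Every occurrence is swapped for '#'.

"#7vn#7vn#7vn'l9thmd"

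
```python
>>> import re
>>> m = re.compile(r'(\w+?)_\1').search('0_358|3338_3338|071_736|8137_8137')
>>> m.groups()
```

After group 1 captures some text, `\1` only succeeds where that same text appears again.
`re.search` tries every starting position until one works.
The match spans [6:15] → '3338_3338'.
Captured: group 1 = '3338'.

('3338',)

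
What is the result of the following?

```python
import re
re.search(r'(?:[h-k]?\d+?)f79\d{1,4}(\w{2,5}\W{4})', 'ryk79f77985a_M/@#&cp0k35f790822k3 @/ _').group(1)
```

'k3 @/ '

The pattern matches optionally a character in [h-k], then one or more of a digit (lazy) (non-capturing group); then the literal 'f79', then 1 to 4 of a digit; then 2 to 5 of a word character, then exactly 4 of a non-word character (captured).
`re.search` scans for the first position where the pattern succeeds.
The match spans [21:37] → 'k35f790822k3 @/ '.
Captured: group 1 = 'k3 @/ '.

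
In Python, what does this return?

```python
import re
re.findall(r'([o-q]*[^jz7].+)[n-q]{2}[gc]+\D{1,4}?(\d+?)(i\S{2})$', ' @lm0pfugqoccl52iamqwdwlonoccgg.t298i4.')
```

[(' @lm0pfugqoccl52iamqwdwlo', '298', 'i4.')]

Pattern: zero or more of a character in [o-q], then any character except [jz7], then one or more of any character (captured); then exactly 2 of a character in [n-q], then one or more of one of [gc], then 1 to 4 of a non-digit (lazy); then one or more of a digit (lazy) (captured); then the literal 'i', then exactly 2 of a non-whitespace character (captured); then anchored at the end.
`findall` packs the 3 group values into a tuple for every match.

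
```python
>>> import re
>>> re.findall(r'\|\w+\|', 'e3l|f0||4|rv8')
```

['|f0|', '|4|']

With no groups in the pattern, `findall` gives back each whole match — 2 here.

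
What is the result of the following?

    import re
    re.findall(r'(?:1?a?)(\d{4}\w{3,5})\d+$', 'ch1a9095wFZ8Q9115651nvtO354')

['15651nvtO']

Pattern: optionally the literal '1', then optionally a literal 'a' (non-capturing group); then exactly 4 of a digit, then 3 to 5 of a word character (captured); then one or more of a digit; then anchored at the end.
Walking the string: at [14:27] match '115651nvtO354', group 1 = '15651nvtO'.
`findall` collects group 1 from the one match (1 total).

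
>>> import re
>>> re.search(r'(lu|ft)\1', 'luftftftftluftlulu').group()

'ftft'

After group 1 captures some text, `\1` only succeeds where that same text appears again.
The match spans [2:6] → 'ftft'.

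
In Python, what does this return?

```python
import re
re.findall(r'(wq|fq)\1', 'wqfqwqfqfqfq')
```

['fq']

A backreference is literal: `\1` must see the identical characters the first group matched.
Scanning left to right: at [6:10] match 'fqfq', group 1 = 'fq'.
`findall` collects group 1 from the one match (1 total).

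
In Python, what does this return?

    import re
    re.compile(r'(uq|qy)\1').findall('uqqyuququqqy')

['uq']

`\1` is not a pattern — it's the concrete string captured by group 1, re-applied verbatim.
`findall` collects group 1 from the one match (1 total).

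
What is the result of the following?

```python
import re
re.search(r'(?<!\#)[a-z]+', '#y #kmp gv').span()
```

(5, 7)

Because the assertion is negative and zero-width, positions next to the forbidden text are skipped.
`search` walks the string left to right and returns the first match it finds.
The match spans [5:7] → 'mp'.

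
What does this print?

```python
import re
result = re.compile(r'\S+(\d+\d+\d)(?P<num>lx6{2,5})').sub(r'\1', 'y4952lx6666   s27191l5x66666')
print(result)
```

This matches one or more of a non-whitespace character; then one or more of a digit, then one or more of a digit, then a digit (captured); then the literal 'lx', then 2 to 5 of a literal '6' (captured as 'num').
Each match is replaced using the text its own group 1 captured.

952   s27191l5x66666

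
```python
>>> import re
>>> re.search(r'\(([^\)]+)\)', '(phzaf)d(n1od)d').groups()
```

`search` walks the string left to right and returns the first match it finds.
The match spans [0:7] → '(phzaf)'.
Captured: group 1 = 'phzaf'.

('phzaf',)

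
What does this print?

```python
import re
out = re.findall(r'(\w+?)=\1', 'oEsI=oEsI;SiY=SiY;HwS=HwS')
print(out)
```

`\1` is not a pattern — it's the concrete string captured by group 1, re-applied verbatim.
Scanning left to right: at [0:9] match 'oEsI=oEsI', group 1 = 'oEsI'; at [10:17] match 'SiY=SiY', group 1 = 'SiY'; at [18:25] match 'HwS=HwS', group 1 = 'HwS'.
`findall` collects group 1 from each match (3 total).

['oEsI', 'SiY', 'HwS']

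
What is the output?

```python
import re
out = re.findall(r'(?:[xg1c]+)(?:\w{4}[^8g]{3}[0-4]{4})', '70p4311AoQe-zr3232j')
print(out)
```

Pattern: one or more of one of [xg1c] (non-capturing group); then exactly 4 of a word character, then exactly 3 of any character except [8g], then exactly 4 of a character in [0-4] (non-capturing group).
Scanning left to right: at [5:18] → '11AoQe-zr3232'.
Since nothing is captured, `findall` lists the 1 matched substring directly.

['11AoQe-zr3232']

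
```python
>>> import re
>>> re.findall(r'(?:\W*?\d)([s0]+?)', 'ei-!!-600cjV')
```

The pattern matches zero or more of a non-word character (lazy), then a digit (non-capturing group); then one or more of one of [s0] (lazy) (captured).
Scanning left to right: at [2:8] match '-!!-60', group 1 = '0'.
Because there's exactly one group, `findall` drops the full match and keeps group 1 from the one hit.

['0']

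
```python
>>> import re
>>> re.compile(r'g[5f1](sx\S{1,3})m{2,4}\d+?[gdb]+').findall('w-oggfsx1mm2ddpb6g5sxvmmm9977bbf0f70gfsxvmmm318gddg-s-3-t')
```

Pattern: the literal 'g', then one of [5f1]; then the literal 'sx', then 1 to 3 of a non-whitespace character (captured); then 2 to 4 of a literal 'm', then one or more of a digit (lazy), then one or more of one of [gdb].
Walking the string: at [4:14] match 'gfsx1mm2dd', group 1 = 'sx1'; at [17:31] match 'g5sxvmmm9977bb', group 1 = 'sxvm'; at [36:51] match 'gfsxvmmm318gddg', group 1 = 'sxvm'.
One capturing group, so `findall` returns just the captured substring from each match — 3 in all.

['sx1', 'sxvm', 'sxvm']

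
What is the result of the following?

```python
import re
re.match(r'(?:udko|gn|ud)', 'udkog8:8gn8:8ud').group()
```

'udko'

Alternation isn't longest-match — the leftmost alternative that fits at this position is chosen.
`match` is anchored at position 0; if the pattern doesn't fit there, it returns None.
The match spans [0:4] → 'udko'.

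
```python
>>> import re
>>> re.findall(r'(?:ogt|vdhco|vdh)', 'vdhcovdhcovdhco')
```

Alternation tries branches left to right and keeps the first one that lets the overall match succeed at that position.
Walking the string: at [0:5] → 'vdhco'; at [5:10] → 'vdhco'; at [10:15] → 'vdhco'.
`findall` yields the raw match text (3 of them) because the pattern has no groups.

['vdhco', 'vdhco', 'vdhco']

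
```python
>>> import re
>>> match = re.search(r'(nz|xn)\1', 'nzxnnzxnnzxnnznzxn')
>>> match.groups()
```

('nz',)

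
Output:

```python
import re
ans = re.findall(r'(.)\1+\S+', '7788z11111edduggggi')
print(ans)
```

['7']

A backreference is literal: `\1` must see the identical characters the first group matched.
Scanning left to right: at [0:19] match '7788z11111edduggggi', group 1 = '7'.
Because there's exactly one group, `findall` drops the full match and keeps group 1 from the one hit.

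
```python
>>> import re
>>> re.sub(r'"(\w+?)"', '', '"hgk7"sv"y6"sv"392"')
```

'svsv'

Every occurrence is swapped for ''.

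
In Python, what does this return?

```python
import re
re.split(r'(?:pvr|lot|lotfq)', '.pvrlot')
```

The string is cut at each match, leaving 3 pieces.

['.', '', '']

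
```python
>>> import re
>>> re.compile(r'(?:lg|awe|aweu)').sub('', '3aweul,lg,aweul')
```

'3ul,,ul'

The regex engine tests alternatives in the order written; an earlier branch that matches wins even if a later one would match more.
Matches: at [1:4] → 'awe'; at [7:9] → 'lg'; at [10:13] → 'awe'.
`sub` substitutes '' at each match site.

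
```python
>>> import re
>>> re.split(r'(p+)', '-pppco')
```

['-', 'ppp', 'co']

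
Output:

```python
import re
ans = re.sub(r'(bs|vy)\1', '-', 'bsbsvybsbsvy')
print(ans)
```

-vy-vy

After group 1 captures some text, `\1` only succeeds where that same text appears again.
`sub` substitutes '-' at each match site.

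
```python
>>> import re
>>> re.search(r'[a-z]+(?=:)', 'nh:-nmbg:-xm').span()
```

(0, 2)

The `(?=…)`/`(?<=…)` assertion just peeks at neighbouring text; it doesn't advance the match position.
The match spans [0:2] → 'nh'.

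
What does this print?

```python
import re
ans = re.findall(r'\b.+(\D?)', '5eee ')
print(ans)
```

`findall` collects group 1 from the one match (1 total).

['']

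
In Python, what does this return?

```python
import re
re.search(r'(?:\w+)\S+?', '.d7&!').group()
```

'd7&'

Lazy quantifiers expand one character at a time until the remainder of the pattern can match.
The match spans [1:4] → 'd7&'.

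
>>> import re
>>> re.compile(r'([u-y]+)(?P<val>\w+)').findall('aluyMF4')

The pattern matches one or more of a character in [u-y] (captured); then one or more of a word character (captured as 'val').
Scanning left to right: at [2:7] match 'uyMF4', groups = ('uy', 'MF4').
With 2 capturing groups, `findall` returns a 2-tuple per match.

[('uy', 'MF4')]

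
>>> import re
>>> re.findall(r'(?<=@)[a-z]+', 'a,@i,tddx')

The `(?=…)`/`(?<=…)` assertion just peeks at neighbouring text; it doesn't advance the match position.
With no groups in the pattern, `findall` gives back each whole match — 1 here.

['i']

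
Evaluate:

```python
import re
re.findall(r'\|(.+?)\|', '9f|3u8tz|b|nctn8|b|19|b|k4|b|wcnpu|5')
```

Walking the string: at [2:9] match '|3u8tz|', group 1 = '3u8tz'; at [10:17] match '|nctn8|', group 1 = 'nctn8'; at [18:22] match '|19|', group 1 = '19'; at [23:27] match '|k4|', group 1 = 'k4'; at [28:35] match '|wcnpu|', group 1 = 'wcnpu'.
`findall` collects group 1 from each match (5 total).

['3u8tz', 'nctn8', '19', 'k4', 'wcnpu']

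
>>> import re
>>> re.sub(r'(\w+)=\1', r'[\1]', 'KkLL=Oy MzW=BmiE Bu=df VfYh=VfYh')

'KkLL=Oy MzW=BmiE Bu=df [VfYh]'

`\1` is not a pattern — it's the concrete string captured by group 1, re-applied verbatim.
Matches: at [23:32] → 'VfYh=VfYh'.
Each match is replaced using the text its own group 1 captured.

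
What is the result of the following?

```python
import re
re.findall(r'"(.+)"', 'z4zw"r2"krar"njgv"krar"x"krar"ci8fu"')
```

Matches: at [4:36] match '"r2"krar"njgv"krar"x"krar"ci8fu"', group 1 = 'r2"krar"njgv"krar"x"krar"ci8fu'.
`findall` collects group 1 from the one match (1 total).

['r2"krar"njgv"krar"x"krar"ci8fu']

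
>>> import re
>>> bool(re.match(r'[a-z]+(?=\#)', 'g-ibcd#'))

False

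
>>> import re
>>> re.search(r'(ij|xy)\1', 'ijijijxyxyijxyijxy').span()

(0, 4)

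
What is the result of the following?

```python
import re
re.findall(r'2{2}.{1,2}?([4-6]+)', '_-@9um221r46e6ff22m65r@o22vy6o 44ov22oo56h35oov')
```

A non-greedy quantifier consumes as few characters as it can — just enough that the remainder of the pattern still matches from where it stops; whatever follows it matches normally.
With a single group, `findall` returns only what that group captured — 4 items.

['46', '65', '6', '56']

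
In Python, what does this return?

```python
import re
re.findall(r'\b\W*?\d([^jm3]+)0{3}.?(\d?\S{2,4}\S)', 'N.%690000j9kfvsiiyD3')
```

[('90', '9kfvsi')]

The pattern matches a word boundary (`\b`, zero-width); then zero or more of a non-word character (lazy), then a digit; then one or more of any character except [jm3] (captured); then exactly 3 of a literal '0', then optionally any character; then optionally a digit, then 2 to 4 of a non-whitespace character, then a non-whitespace character (captured).
Walking the string: at [1:16] match '.%690000j9kfvsi', groups = ('90', '9kfvsi').
`findall` packs the 2 group values into a tuple for every match.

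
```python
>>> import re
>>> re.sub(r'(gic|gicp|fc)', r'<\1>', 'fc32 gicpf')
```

'<fc>32 <gic>pf'

The regex engine tests alternatives in the order written; an earlier branch that matches wins even if a later one would match more.
Matches: at [0:2] → 'fc'; at [5:8] → 'gic'.
`\1` in the replacement pulls in group 1's text for each match.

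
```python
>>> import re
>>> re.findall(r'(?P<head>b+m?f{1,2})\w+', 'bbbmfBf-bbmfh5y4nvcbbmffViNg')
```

Pattern: one or more of a literal 'b', then optionally the literal 'm', then 1 to 2 of the literal 'f' (captured as 'head'); then one or more of a word character.
Scanning left to right: at [0:7] match 'bbbmfBf', group 1 = 'bbbmf'; at [8:28] match 'bbmfh5y4nvcbbmffViNg', group 1 = 'bbmf'.
`findall` collects group 1 from each match (2 total).

['bbbmf', 'bbmf']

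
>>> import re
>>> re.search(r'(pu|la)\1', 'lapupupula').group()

'pupu'

After group 1 captures some text, `\1` only succeeds where that same text appears again.
`search` walks the string left to right and returns the first match it finds.
The match spans [2:6] → 'pupu'.
Captured: group 1 = 'pu'.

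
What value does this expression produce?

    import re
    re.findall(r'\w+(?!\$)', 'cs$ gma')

['c', 'gma']

Because the assertion is negative and zero-width, positions next to the forbidden text are skipped.
Walking the string: at [0:1] → 'c'; at [4:7] → 'gma'.
Since nothing is captured, `findall` lists the 2 matched substrings directly.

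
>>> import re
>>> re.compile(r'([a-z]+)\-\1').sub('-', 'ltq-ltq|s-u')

'-|s-u'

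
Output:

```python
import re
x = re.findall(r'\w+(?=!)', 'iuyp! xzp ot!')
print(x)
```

['iuyp', 'ot']

Lookahead/lookbehind check context without consuming it, so the matched span excludes the asserted characters.
No capturing groups, so `findall` returns the 2 full match strings.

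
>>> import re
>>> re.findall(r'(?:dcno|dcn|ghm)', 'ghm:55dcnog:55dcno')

['ghm', 'dcno', 'dcno']

Alternation isn't longest-match — the leftmost alternative that fits at this position is chosen.
Since nothing is captured, `findall` lists the 3 matched substrings directly.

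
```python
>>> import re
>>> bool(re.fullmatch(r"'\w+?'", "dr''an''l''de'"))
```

False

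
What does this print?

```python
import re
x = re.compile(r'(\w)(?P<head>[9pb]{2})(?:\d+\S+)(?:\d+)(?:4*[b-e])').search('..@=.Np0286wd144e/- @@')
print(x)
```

None

Pattern: a word character (captured); then exactly 2 of one of [9pb] (captured as 'head'); then one or more of a digit, then one or more of a non-whitespace character (non-capturing group); then one or more of a digit (non-capturing group); then zero or more of the literal '4', then a character in [b-e] (non-capturing group).
Unlike `match`, `search` isn't anchored — it looks for the pattern anywhere in the string.
Here the pattern never matches, so the call returns None.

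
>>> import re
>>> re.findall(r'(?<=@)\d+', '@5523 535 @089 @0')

['5523', '089', '0']

Because the assertion is zero-width, the text it checks is not consumed and won't appear in the result.
With no groups in the pattern, `findall` gives back each whole match — 3 here.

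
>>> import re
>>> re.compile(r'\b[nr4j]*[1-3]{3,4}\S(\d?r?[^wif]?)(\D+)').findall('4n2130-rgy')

`findall` packs the 2 group values into a tuple for every match.

[('-', 'rgy')]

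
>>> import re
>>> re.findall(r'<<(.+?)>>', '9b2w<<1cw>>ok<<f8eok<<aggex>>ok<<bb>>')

A `+?`/`*?`/`{m,n}?` starts at its minimum and grows only as far as needed for what follows to match.
Walking the string: at [4:11] match '<<1cw>>', group 1 = '1cw'; at [13:29] match '<<f8eok<<aggex>>', group 1 = 'f8eok<<aggex'; at [31:37] match '<<bb>>', group 1 = 'bb'.
Because there's exactly one group, `findall` drops the full match and keeps group 1 from each hit.

['1cw', 'f8eok<<aggex', 'bb']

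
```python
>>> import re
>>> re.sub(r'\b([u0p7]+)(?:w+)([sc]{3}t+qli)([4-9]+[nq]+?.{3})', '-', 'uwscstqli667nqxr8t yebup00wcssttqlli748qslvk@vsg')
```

'-8t yebup00wcssttqlli748qslvk@vsg'

Because the quantifier is non-greedy, it stops expanding at the earliest point where the rest of the pattern can succeed.
`sub` substitutes '-' at each match site.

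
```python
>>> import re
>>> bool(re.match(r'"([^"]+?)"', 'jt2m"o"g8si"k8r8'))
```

With `match`, the pattern is implicitly anchored at the beginning.
Here position 0 doesn't satisfy it, so the call returns None, and `bool(None)` is False.

False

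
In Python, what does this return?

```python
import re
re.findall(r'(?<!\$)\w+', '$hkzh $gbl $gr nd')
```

['kzh', 'bl', 'r', 'nd']

The negative lookahead/lookbehind blocks any match where the forbidden context is present.
Matches: at [2:5] → 'kzh'; at [8:10] → 'bl'; at [13:14] → 'r'; at [15:17] → 'nd'.
`findall` yields the raw match text (4 of them) because the pattern has no groups.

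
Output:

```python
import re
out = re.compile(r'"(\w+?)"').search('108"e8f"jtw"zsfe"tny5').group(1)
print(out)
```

e8f

The match spans [3:8] → '"e8f"'.
Captured: group 1 = 'e8f'.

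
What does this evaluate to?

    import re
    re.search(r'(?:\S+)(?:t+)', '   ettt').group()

This matches one or more of a non-whitespace character (non-capturing group); then one or more of a literal 't' (non-capturing group).
The match spans [3:7] → 'ettt'.

'ettt'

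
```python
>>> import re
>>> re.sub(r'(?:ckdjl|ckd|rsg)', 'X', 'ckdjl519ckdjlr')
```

`|` is ordered: at each position the engine commits to the first alternative that works.
Every occurrence is swapped for 'X'.

'X519Xr'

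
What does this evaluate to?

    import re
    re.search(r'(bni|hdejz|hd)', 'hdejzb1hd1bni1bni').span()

Branches in `(...|...)` are attempted left-to-right; the first branch that allows the whole pattern to succeed is taken.
`re.search` scans for the first position where the pattern succeeds.
The match spans [0:5] → 'hdejz'.
Captured: group 1 = 'hdejz'.

(0, 5)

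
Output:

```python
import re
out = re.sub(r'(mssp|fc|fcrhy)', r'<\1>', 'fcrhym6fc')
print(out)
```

Alternation tries branches left to right and keeps the first one that lets the overall match succeed at that position.
Matches: at [0:2] → 'fc'; at [7:9] → 'fc'.
Each match is replaced using the text its own group 1 captured.

<fc>rhym6<fc>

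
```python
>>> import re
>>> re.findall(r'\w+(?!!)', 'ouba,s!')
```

['ouba']

A negative assertion filters positions out without eating any characters.
Since nothing is captured, `findall` lists the 1 matched substring directly.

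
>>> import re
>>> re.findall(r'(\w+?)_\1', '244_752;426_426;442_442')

['426', '442']

After group 1 captures some text, `\1` only succeeds where that same text appears again.
Matches: at [8:15] match '426_426', group 1 = '426'; at [16:23] match '442_442', group 1 = '442'.
Because there's exactly one group, `findall` drops the full match and keeps group 1 from each hit.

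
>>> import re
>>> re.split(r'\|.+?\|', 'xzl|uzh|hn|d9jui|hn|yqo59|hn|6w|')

A `+?`/`*?`/`{m,n}?` starts at its minimum and grows only as far as needed for what follows to match.
Matches to split on: at [3:8] → '|uzh|'; at [10:17] → '|d9jui|'; at [19:26] → '|yqo59|'; at [28:32] → '|6w|'.
Splitting on the pattern gives 5 pieces.

['xzl', 'hn', 'hn', 'hn', '']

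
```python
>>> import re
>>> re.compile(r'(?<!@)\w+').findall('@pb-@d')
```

['b']

The negative lookaround is zero-width — it rules out positions where the adjacent text would match, without consuming anything.
Walking the string: at [2:3] → 'b'.
No capturing groups, so `findall` returns the 1 full match string.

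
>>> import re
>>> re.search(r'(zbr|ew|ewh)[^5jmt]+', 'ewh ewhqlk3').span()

(0, 11)

The match spans [0:11] → 'ewh ewhqlk3'.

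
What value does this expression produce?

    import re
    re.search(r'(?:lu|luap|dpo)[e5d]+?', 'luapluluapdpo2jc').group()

'luapd'

`re.search` scans for the first position where the pattern succeeds.
The match spans [6:11] → 'luapd'.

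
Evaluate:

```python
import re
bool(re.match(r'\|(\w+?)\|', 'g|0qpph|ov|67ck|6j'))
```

False

With `match`, the pattern is implicitly anchored at the beginning.
Here the string doesn't start with a match, so the call returns None, and `bool(None)` is False.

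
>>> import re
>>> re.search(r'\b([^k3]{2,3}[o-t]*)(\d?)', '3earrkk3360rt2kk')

None

Pattern: a word boundary (`\b`, zero-width); then 2 to 3 of any character except [k3], then zero or more of a character in [o-t] (captured); then optionally a digit (captured).
`re.search` tries every starting position until one works.
Here no position works, so the call returns None.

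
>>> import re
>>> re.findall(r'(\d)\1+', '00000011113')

`\1` has to match the exact text group 1 already captured.
`findall` collects group 1 from each match (2 total).

['0', '1']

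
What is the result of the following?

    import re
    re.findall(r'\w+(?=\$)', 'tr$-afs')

Lookahead/lookbehind check context without consuming it, so the matched span excludes the asserted characters.
Scanning left to right: at [0:2] → 'tr'.
`findall` yields the raw match text (1 of them) because the pattern has no groups.

['tr']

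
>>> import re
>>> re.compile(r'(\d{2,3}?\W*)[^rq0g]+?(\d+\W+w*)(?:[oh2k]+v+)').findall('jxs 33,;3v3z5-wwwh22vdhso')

Pattern: 2 to 3 of a digit (lazy), then zero or more of a non-word character (captured); then one or more of any character except [rq0g] (lazy); then one or more of a digit, then one or more of a non-word character, then zero or more of a literal 'w' (captured); then one or more of one of [oh2k], then one or more of a literal 'v' (non-capturing group).
`findall` packs the 2 group values into a tuple for every match.

[('33,;', '5-www')]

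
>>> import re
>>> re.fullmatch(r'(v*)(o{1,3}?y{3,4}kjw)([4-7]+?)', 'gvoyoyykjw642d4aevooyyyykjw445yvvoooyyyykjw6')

None

This matches zero or more of a literal 'v' (captured); then 1 to 3 of a literal 'o' (lazy), then 3 to 4 of the literal 'y', then the literal 'kjw' (captured); then one or more of a character in [4-7] (lazy) (captured).
For `fullmatch`, every character of the input must be accounted for by the pattern.
Here there's no way to consume every character, so the call returns None.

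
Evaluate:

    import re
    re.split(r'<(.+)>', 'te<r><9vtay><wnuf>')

Matches to split on: at [2:18] → '<r><9vtay><wnuf>'.
`re.split` interleaves the captured-group text with the surrounding fragments.

['te', 'r><9vtay><wnuf', '']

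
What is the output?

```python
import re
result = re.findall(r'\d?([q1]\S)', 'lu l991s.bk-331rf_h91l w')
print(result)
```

['1s', '1r', '1l']

Pattern: optionally a digit; then one of [q1], then a non-whitespace character (captured).
Scanning left to right: at [5:8] match '91s', group 1 = '1s'; at [13:16] match '31r', group 1 = '1r'; at [19:22] match '91l', group 1 = '1l'.
With a single group, `findall` returns only what that group captured — 3 items.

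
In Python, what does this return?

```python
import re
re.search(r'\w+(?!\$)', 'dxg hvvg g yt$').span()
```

(0, 3)

`(?!…)`/`(?<!…)` only lets a position through if the neighbouring text does NOT match; no characters are consumed.
The match spans [0:3] → 'dxg'.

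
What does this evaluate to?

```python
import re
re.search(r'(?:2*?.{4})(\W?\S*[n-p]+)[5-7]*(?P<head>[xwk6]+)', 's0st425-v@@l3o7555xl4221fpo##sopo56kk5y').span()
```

(0, 37)

Pattern: zero or more of the literal '2' (lazy), then exactly 4 of any character (non-capturing group); then optionally a non-word character, then zero or more of a non-whitespace character, then one or more of a character in [n-p] (captured); then zero or more of a character in [5-7]; then one or more of one of [xwk6] (captured as 'head').
Unlike `match`, `search` isn't anchored — it looks for the pattern anywhere in the string.
The match spans [0:37] → 's0st425-v@@l3o7555xl4221fpo##sopo56kk'.
Captured: group 1 = '425-v@@l3o7555xl4221fpo##sopo', group 2 = 'kk'.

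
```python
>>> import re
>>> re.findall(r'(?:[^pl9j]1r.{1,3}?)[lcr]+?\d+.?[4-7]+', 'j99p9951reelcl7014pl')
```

['51reelcl7014']

No capturing groups, so `findall` returns the 1 full match string.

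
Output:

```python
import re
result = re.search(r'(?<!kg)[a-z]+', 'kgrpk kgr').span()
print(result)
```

The negative lookahead/lookbehind blocks any match where the forbidden context is present.
`re.search` tries every starting position until one works.
The match spans [0:5] → 'kgrpk'.

(0, 5)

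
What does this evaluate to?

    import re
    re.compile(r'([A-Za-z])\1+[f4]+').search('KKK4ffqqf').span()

(0, 6)

A backreference is literal: `\1` must see the identical characters the first group matched.
The match spans [0:6] → 'KKK4ff'.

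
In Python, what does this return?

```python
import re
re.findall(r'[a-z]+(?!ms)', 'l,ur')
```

['l', 'ur']

The negative lookahead/lookbehind blocks any match where the forbidden context is present.
With no groups in the pattern, `findall` gives back each whole match — 2 here.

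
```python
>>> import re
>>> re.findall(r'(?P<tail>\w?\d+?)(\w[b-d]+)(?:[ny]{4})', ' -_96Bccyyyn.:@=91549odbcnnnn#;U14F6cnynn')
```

[('_96', 'Bcc'), ('91549', 'odbc')]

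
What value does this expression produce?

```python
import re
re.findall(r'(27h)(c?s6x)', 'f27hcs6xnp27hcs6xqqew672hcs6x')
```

[('27h', 'cs6x'), ('27h', 'cs6x')]

The pattern matches a literal '2', then the literal '7h' (captured); then optionally the literal 'c', then the literal 's6x' (captured).
Walking the string: at [1:8] match '27hcs6x', groups = ('27h', 'cs6x'); at [10:17] match '27hcs6x', groups = ('27h', 'cs6x').
Multiple groups make `findall` return tuples — one 2-tuple for each match.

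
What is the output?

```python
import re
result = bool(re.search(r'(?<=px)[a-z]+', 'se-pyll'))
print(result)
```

The `(?=…)`/`(?<=…)` assertion just peeks at neighbouring text; it doesn't advance the match position.
`search` walks the string left to right and returns the first match it finds.
Here nothing in the string fits, so the call returns None, and `bool(None)` is False.

False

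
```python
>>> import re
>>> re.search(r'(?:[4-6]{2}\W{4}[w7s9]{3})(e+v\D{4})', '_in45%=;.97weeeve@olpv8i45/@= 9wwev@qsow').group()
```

'45%=;.97weeeve@ol'

The pattern matches exactly 2 of a character in [4-6], then exactly 4 of a non-word character, then exactly 3 of one of [w7s9] (non-capturing group); then one or more of the literal 'e', then a literal 'v', then exactly 4 of a non-digit (captured).
The match spans [3:20] → '45%=;.97weeeve@ol'.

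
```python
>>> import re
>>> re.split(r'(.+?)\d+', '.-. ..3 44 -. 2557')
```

['', '.-. ..', '', ' ', '', ' -. ', '']

The pattern matches one or more of any character (lazy) (captured); then one or more of a digit.
With the lazy modifier that quantifier settles for the fewest repetitions that let the rest of the pattern succeed (the atoms after it are unaffected and can still be greedy).
Matches to split on: at [0:7] → '.-. ..3'; at [7:10] → ' 44'; at [10:18] → ' -. 2557'.
`re.split` interleaves the captured-group text with the surrounding fragments.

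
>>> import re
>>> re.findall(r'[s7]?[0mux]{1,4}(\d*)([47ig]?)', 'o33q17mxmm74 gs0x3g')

[('74', ''), ('3', 'g')]

Multiple groups make `findall` return tuples — one 2-tuple for each match.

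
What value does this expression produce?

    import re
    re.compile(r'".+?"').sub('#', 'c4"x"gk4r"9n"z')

A non-greedy quantifier consumes as few characters as it can — just enough that the remainder of the pattern still matches from where it stops; whatever follows it matches normally.
Each match is replaced by '#'.

'c4#gk4r#z'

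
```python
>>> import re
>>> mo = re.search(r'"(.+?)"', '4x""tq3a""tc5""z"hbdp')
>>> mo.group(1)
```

The match spans [2:9] → '""tq3a"'.
Captured: group 1 = '"tq3a'.

'"tq3a'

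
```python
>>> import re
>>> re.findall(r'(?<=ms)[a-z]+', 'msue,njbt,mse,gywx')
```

['ue', 'e']

Lookahead/lookbehind check context without consuming it, so the matched span excludes the asserted characters.
Walking the string: at [2:4] → 'ue'; at [12:13] → 'e'.
No capturing groups, so `findall` returns the 2 full match strings.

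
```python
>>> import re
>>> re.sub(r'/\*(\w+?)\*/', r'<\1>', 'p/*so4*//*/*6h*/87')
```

'p<so4>/*<6h>87'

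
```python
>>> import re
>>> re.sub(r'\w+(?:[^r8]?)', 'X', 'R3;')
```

The pattern matches one or more of a word character; then optionally any character except [r8] (non-capturing group).
Matches: at [0:3] → 'R3;'.
`sub` substitutes 'X' at each match site.

'X'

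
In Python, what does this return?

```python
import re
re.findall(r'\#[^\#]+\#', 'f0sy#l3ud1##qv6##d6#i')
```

With no groups in the pattern, `findall` gives back each whole match — 3 here.

['#l3ud1#', '#qv6#', '#d6#']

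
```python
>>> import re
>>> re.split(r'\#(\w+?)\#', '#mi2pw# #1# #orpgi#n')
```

['', 'mi2pw', ' ', '1', ' ', 'orpgi', 'n']

With a capturing group present, the delimiter's captured portion is kept in the result list.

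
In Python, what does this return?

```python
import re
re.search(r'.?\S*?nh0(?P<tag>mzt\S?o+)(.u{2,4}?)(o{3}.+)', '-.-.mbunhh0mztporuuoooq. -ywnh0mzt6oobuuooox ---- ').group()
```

The pattern matches optionally any character, then zero or more of a non-whitespace character (lazy), then the literal 'nh0'; then the literal 'mzt', then optionally a non-whitespace character, then one or more of the literal 'o' (captured as 'tag'); then any character, then 2 to 4 of the literal 'u' (lazy) (captured); then exactly 3 of a literal 'o', then one or more of any character (captured).
The match spans [24:50] → ' -ywnh0mzt6oobuuooox ---- '.

' -ywnh0mzt6oobuuooox ---- '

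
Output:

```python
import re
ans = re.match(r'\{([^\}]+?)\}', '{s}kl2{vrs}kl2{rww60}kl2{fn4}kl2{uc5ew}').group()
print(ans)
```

{s}

`re.match` only tries the pattern at the start of the string.
The match spans [0:3] → '{s}'.
Captured: group 1 = 's'.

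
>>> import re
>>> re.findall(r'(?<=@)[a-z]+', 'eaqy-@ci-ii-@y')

['ci', 'y']

The `(?=…)`/`(?<=…)` assertion just peeks at neighbouring text; it doesn't advance the match position.
Matches: at [6:8] → 'ci'; at [13:14] → 'y'.
No capturing groups, so `findall` returns the 2 full match strings.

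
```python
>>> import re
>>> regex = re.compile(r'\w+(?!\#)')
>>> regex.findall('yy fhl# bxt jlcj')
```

['yy', 'fh', 'bxt', 'jlcj']

The negative lookahead/lookbehind blocks any match where the forbidden context is present.
Matches: at [0:2] → 'yy'; at [3:5] → 'fh'; at [8:11] → 'bxt'; at [12:16] → 'jlcj'.
`findall` yields the raw match text (4 of them) because the pattern has no groups.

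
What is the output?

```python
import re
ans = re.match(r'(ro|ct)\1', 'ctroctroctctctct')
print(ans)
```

None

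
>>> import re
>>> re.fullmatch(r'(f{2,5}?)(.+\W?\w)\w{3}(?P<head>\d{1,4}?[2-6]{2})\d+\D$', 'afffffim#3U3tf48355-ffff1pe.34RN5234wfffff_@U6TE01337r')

None

For `fullmatch`, every character of the input must be accounted for by the pattern.
Here there's no way to consume every character, so the call returns None.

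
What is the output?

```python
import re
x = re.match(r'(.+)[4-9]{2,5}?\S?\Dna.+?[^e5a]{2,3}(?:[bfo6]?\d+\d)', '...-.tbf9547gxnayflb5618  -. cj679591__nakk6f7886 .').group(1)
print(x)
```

The pattern matches one or more of any character (captured); then 2 to 5 of a character in [4-9] (lazy), then optionally a non-whitespace character, then a non-digit; then the literal 'na', then one or more of any character (lazy), then 2 to 3 of any character except [e5a]; then optionally one of [bfo6], then one or more of a digit, then a digit (non-capturing group).
Lazy quantifiers expand one character at a time until the remainder of the pattern can match.
With `match`, the pattern is implicitly anchored at the beginning.
The match spans [0:24] → '...-.tbf9547gxnayflb5618'.
Captured: group 1 = '...-.tbf95'.

...-.tbf95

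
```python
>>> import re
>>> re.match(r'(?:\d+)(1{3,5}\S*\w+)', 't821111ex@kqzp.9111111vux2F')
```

With `match`, the pattern is implicitly anchored at the beginning.
Here the string doesn't start with a match, so the call returns None.

None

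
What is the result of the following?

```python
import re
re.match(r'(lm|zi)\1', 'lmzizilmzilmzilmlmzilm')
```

After group 1 captures some text, `\1` only succeeds where that same text appears again.
With `match`, the pattern is implicitly anchored at the beginning.
Here the pattern fails at index 0, so the call returns None.

None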